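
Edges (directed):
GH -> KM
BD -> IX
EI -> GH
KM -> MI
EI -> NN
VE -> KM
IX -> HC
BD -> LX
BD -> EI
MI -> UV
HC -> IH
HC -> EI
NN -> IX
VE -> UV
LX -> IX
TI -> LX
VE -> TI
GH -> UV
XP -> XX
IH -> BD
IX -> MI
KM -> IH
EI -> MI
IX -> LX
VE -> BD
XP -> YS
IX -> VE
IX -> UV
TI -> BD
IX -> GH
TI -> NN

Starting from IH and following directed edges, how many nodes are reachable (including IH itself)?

13

BFS from IH visits: IH, BD, LX, IX, EI, VE, UV, MI, HC, GH, NN, TI, KM
Reachable nodes: 13 of 16 total.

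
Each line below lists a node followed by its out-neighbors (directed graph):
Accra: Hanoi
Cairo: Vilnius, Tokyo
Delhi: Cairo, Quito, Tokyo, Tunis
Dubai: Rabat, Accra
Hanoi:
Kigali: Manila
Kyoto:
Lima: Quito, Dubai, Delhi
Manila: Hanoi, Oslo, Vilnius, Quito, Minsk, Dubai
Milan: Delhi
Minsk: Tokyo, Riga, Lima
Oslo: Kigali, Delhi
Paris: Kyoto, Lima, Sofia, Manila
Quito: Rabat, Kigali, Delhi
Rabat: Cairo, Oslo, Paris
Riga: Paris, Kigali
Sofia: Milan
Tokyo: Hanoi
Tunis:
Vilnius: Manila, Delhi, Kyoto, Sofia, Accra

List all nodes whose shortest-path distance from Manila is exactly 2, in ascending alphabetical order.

Accra, Delhi, Kigali, Kyoto, Lima, Rabat, Riga, Sofia, Tokyo

Level 0: Manila
Level 1: Dubai, Hanoi, Minsk, Oslo, Quito, Vilnius
Level 2: Accra, Delhi, Kigali, Kyoto, Lima, Rabat, Riga, Sofia, Tokyo
Level 3: Cairo, Milan, Paris, Tunis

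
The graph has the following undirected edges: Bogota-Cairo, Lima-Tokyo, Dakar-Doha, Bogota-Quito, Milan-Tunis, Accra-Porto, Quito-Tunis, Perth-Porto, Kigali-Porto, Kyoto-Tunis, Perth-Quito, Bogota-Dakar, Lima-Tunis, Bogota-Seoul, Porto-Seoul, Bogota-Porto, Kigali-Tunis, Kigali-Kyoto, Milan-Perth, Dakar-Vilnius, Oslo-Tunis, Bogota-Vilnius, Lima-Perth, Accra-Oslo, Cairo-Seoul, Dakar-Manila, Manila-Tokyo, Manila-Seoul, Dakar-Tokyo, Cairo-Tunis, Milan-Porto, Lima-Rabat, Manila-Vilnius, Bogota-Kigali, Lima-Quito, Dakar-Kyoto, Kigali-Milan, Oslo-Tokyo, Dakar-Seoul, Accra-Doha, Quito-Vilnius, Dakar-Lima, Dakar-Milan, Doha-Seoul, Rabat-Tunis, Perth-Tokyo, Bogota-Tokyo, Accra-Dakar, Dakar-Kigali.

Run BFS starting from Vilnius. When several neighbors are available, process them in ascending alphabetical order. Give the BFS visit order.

Visit Vilnius; enqueue Bogota, Dakar, Manila, Quito → queue [Bogota, Dakar, Manila, Quito]
Visit Bogota; enqueue Cairo, Kigali, Porto, Seoul, Tokyo → queue [Dakar, Manila, Quito, Cairo, Kigali, Porto, Seoul, Tokyo]
Visit Dakar; enqueue Accra, Doha, Kyoto, Lima, Milan → queue [Manila, Quito, Cairo, Kigali, Porto, Seoul, Tokyo, Accra, Doha, Kyoto, Lima, Milan]
Visit Manila → queue [Quito, Cairo, Kigali, Porto, Seoul, Tokyo, Accra, Doha, Kyoto, Lima, Milan]
Visit Quito; enqueue Perth, Tunis → queue [Cairo, Kigali, Porto, Seoul, Tokyo, Accra, Doha, Kyoto, Lima, Milan, Perth, Tunis]
Visit Cairo → queue [Kigali, Porto, Seoul, Tokyo, Accra, Doha, Kyoto, Lima, Milan, Perth, Tunis]
Visit Kigali → queue [Porto, Seoul, Tokyo, Accra, Doha, Kyoto, Lima, Milan, Perth, Tunis]
Visit Porto → queue [Seoul, Tokyo, Accra, Doha, Kyoto, Lima, Milan, Perth, Tunis]
Visit Seoul → queue [Tokyo, Accra, Doha, Kyoto, Lima, Milan, Perth, Tunis]
Visit Tokyo; enqueue Oslo → queue [Accra, Doha, Kyoto, Lima, Milan, Perth, Tunis, Oslo]
Visit Accra → queue [Doha, Kyoto, Lima, Milan, Perth, Tunis, Oslo]
Visit Doha → queue [Kyoto, Lima, Milan, Perth, Tunis, Oslo]
Visit Kyoto → queue [Lima, Milan, Perth, Tunis, Oslo]
Visit Lima; enqueue Rabat → queue [Milan, Perth, Tunis, Oslo, Rabat]
Visit Milan → queue [Perth, Tunis, Oslo, Rabat]
Visit Perth → queue [Tunis, Oslo, Rabat]
Visit Tunis → queue [Oslo, Rabat]
Visit Oslo → queue [Rabat]
Visit Rabat → queue []

Vilnius, Bogota, Dakar, Manila, Quito, Cairo, Kigali, Porto, Seoul, Tokyo, Accra, Doha, Kyoto, Lima, Milan, Perth, Tunis, Oslo, Rabat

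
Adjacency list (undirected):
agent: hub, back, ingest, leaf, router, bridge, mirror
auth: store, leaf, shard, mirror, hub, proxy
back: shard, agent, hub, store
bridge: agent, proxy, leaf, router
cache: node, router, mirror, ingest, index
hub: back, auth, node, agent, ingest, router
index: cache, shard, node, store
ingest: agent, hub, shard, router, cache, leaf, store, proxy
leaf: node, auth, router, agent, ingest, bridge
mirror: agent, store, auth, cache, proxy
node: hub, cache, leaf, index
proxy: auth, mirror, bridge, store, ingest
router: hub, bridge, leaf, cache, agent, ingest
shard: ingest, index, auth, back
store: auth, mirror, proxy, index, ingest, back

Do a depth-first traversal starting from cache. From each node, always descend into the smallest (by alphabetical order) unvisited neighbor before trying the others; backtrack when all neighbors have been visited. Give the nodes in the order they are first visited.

Visit cache
cache → index
index → node
node → hub
hub → agent
agent → back
back → shard
shard → auth
auth → leaf
leaf → bridge
bridge → proxy
proxy → ingest
ingest → router
ingest → store
store → mirror

cache -> index -> node -> hub -> agent -> back -> shard -> auth -> leaf -> bridge -> proxy -> ingest -> router -> store -> mirror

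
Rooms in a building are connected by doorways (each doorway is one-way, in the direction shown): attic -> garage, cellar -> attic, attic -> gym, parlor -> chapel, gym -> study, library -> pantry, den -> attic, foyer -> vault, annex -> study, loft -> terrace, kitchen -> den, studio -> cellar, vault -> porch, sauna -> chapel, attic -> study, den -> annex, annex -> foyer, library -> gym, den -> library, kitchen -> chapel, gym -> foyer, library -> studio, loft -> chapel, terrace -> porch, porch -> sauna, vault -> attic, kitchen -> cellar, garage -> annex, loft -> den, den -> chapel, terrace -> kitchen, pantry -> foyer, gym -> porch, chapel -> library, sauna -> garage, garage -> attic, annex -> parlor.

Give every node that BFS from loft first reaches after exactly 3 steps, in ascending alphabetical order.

Level 0: loft
Level 1: chapel, den, terrace
Level 2: annex, attic, kitchen, library, porch
Level 3: cellar, foyer, garage, gym, pantry, parlor, sauna, studio, study
Level 4: vault

cellar, foyer, garage, gym, pantry, parlor, sauna, studio, study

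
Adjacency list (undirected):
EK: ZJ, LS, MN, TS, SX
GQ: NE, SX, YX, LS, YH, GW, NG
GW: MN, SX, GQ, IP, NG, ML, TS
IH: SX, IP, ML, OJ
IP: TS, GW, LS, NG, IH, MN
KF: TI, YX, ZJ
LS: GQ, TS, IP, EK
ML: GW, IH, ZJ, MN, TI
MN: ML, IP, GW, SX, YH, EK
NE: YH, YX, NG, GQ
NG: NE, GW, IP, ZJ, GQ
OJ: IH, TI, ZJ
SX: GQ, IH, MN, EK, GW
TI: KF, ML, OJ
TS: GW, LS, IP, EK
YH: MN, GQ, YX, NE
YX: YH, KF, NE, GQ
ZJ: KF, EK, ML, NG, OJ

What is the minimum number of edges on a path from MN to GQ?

2

Level 0: MN
Level 1: EK, GW, IP, ML, SX, YH
Level 2: GQ, IH, LS, NE, NG, TI, TS, YX, ZJ
Level 3: KF, OJ
GQ first appears at level 2.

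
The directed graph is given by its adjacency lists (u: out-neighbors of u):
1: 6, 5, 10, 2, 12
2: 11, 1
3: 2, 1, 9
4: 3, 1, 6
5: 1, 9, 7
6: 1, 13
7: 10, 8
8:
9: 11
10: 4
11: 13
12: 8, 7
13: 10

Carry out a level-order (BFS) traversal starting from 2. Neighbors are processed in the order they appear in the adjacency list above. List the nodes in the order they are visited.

2, 11, 1, 13, 6, 5, 10, 12, 9, 7, 4, 8, 3

Visit 2; enqueue 11, 1 → queue [11, 1]
Visit 11; enqueue 13 → queue [1, 13]
Visit 1; enqueue 6, 5, 10, 12 → queue [13, 6, 5, 10, 12]
Visit 13 → queue [6, 5, 10, 12]
Visit 6 → queue [5, 10, 12]
Visit 5; enqueue 9, 7 → queue [10, 12, 9, 7]
Visit 10; enqueue 4 → queue [12, 9, 7, 4]
Visit 12; enqueue 8 → queue [9, 7, 4, 8]
Visit 9 → queue [7, 4, 8]
Visit 7 → queue [4, 8]
Visit 4; enqueue 3 → queue [8, 3]
Visit 8 → queue [3]
Visit 3 → queue []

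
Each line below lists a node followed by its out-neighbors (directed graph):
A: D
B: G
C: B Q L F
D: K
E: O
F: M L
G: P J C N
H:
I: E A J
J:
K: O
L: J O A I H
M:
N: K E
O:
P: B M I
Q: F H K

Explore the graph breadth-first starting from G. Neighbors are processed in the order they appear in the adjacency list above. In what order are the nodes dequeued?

Visit G; enqueue P, J, C, N → queue [P, J, C, N]
Visit P; enqueue B, M, I → queue [J, C, N, B, M, I]
Visit J → queue [C, N, B, M, I]
Visit C; enqueue Q, L, F → queue [N, B, M, I, Q, L, F]
Visit N; enqueue K, E → queue [B, M, I, Q, L, F, K, E]
Visit B → queue [M, I, Q, L, F, K, E]
Visit M → queue [I, Q, L, F, K, E]
Visit I; enqueue A → queue [Q, L, F, K, E, A]
Visit Q; enqueue H → queue [L, F, K, E, A, H]
Visit L; enqueue O → queue [F, K, E, A, H, O]
Visit F → queue [K, E, A, H, O]
Visit K → queue [E, A, H, O]
Visit E → queue [A, H, O]
Visit A; enqueue D → queue [H, O, D]
Visit H → queue [O, D]
Visit O → queue [D]
Visit D → queue []

G, P, J, C, N, B, M, I, Q, L, F, K, E, A, H, O, D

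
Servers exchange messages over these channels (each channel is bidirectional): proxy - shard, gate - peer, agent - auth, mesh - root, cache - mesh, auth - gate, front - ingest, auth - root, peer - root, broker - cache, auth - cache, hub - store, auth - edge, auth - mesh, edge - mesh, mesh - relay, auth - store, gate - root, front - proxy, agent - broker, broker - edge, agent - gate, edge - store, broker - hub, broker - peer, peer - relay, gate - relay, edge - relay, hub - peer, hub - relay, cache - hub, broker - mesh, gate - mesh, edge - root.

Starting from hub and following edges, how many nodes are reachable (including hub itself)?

12

BFS from hub visits: hub, store, relay, peer, cache, broker, edge, auth, mesh, gate, root, agent
Reachable nodes: 12 of 16 total.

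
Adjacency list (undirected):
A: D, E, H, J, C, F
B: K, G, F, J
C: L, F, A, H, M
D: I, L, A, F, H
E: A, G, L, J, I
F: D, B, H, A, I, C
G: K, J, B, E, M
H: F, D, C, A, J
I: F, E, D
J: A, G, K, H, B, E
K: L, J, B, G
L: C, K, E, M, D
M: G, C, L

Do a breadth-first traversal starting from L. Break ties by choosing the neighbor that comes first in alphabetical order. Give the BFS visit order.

Visit L; enqueue C, D, E, K, M → queue [C, D, E, K, M]
Visit C; enqueue A, F, H → queue [D, E, K, M, A, F, H]
Visit D; enqueue I → queue [E, K, M, A, F, H, I]
Visit E; enqueue G, J → queue [K, M, A, F, H, I, G, J]
Visit K; enqueue B → queue [M, A, F, H, I, G, J, B]
Visit M → queue [A, F, H, I, G, J, B]
Visit A → queue [F, H, I, G, J, B]
Visit F → queue [H, I, G, J, B]
Visit H → queue [I, G, J, B]
Visit I → queue [G, J, B]
Visit G → queue [J, B]
Visit J → queue [B]
Visit B → queue []

L, C, D, E, K, M, A, F, H, I, G, J, B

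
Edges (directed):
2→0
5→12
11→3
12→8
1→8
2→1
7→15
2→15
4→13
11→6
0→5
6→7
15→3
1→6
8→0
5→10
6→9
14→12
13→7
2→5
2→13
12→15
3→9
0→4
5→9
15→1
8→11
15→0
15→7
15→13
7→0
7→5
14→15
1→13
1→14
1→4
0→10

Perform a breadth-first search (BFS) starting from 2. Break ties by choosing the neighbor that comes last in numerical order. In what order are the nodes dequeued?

2, 15, 13, 5, 1, 0, 7, 3, 12, 10, 9, 14, 8, 6, 4, 11

Visit 2; enqueue 15, 13, 5, 1, 0 → queue [15, 13, 5, 1, 0]
Visit 15; enqueue 7, 3 → queue [13, 5, 1, 0, 7, 3]
Visit 13 → queue [5, 1, 0, 7, 3]
Visit 5; enqueue 12, 10, 9 → queue [1, 0, 7, 3, 12, 10, 9]
Visit 1; enqueue 14, 8, 6, 4 → queue [0, 7, 3, 12, 10, 9, 14, 8, 6, 4]
Visit 0 → queue [7, 3, 12, 10, 9, 14, 8, 6, 4]
Visit 7 → queue [3, 12, 10, 9, 14, 8, 6, 4]
Visit 3 → queue [12, 10, 9, 14, 8, 6, 4]
Visit 12 → queue [10, 9, 14, 8, 6, 4]
Visit 10 → queue [9, 14, 8, 6, 4]
Visit 9 → queue [14, 8, 6, 4]
Visit 14 → queue [8, 6, 4]
Visit 8; enqueue 11 → queue [6, 4, 11]
Visit 6 → queue [4, 11]
Visit 4 → queue [11]
Visit 11 → queue []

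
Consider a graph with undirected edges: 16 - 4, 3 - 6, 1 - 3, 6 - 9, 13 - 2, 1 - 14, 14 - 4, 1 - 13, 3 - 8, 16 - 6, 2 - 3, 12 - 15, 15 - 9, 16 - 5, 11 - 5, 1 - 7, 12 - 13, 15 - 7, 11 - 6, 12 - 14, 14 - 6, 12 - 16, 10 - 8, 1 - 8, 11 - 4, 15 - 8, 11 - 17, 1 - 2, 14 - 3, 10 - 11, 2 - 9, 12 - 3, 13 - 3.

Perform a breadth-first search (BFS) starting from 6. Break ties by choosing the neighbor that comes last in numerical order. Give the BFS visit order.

Visit 6; enqueue 16, 14, 11, 9, 3 → queue [16, 14, 11, 9, 3]
Visit 16; enqueue 12, 5, 4 → queue [14, 11, 9, 3, 12, 5, 4]
Visit 14; enqueue 1 → queue [11, 9, 3, 12, 5, 4, 1]
Visit 11; enqueue 17, 10 → queue [9, 3, 12, 5, 4, 1, 17, 10]
Visit 9; enqueue 15, 2 → queue [3, 12, 5, 4, 1, 17, 10, 15, 2]
Visit 3; enqueue 13, 8 → queue [12, 5, 4, 1, 17, 10, 15, 2, 13, 8]
Visit 12 → queue [5, 4, 1, 17, 10, 15, 2, 13, 8]
Visit 5 → queue [4, 1, 17, 10, 15, 2, 13, 8]
Visit 4 → queue [1, 17, 10, 15, 2, 13, 8]
Visit 1; enqueue 7 → queue [17, 10, 15, 2, 13, 8, 7]
Visit 17 → queue [10, 15, 2, 13, 8, 7]
Visit 10 → queue [15, 2, 13, 8, 7]
Visit 15 → queue [2, 13, 8, 7]
Visit 2 → queue [13, 8, 7]
Visit 13 → queue [8, 7]
Visit 8 → queue [7]
Visit 7 → queue []

6 → 16 → 14 → 11 → 9 → 3 → 12 → 5 → 4 → 1 → 17 → 10 → 15 → 2 → 13 → 8 → 7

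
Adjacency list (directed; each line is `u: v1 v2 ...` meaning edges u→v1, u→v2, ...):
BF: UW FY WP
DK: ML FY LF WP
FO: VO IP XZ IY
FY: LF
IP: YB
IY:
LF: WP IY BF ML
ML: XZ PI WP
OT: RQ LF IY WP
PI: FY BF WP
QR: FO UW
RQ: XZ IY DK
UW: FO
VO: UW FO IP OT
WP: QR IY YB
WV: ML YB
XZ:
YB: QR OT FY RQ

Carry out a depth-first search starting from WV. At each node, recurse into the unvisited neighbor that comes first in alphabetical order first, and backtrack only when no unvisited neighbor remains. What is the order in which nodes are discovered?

WV, ML, PI, BF, FY, LF, IY, WP, QR, FO, IP, YB, OT, RQ, DK, XZ, VO, UW

Visit WV
WV → ML
ML → PI
PI → BF
BF → FY
FY → LF
LF → IY
LF → WP
WP → QR
QR → FO
FO → IP
IP → YB
YB → OT
OT → RQ
RQ → DK
RQ → XZ
FO → VO
VO → UW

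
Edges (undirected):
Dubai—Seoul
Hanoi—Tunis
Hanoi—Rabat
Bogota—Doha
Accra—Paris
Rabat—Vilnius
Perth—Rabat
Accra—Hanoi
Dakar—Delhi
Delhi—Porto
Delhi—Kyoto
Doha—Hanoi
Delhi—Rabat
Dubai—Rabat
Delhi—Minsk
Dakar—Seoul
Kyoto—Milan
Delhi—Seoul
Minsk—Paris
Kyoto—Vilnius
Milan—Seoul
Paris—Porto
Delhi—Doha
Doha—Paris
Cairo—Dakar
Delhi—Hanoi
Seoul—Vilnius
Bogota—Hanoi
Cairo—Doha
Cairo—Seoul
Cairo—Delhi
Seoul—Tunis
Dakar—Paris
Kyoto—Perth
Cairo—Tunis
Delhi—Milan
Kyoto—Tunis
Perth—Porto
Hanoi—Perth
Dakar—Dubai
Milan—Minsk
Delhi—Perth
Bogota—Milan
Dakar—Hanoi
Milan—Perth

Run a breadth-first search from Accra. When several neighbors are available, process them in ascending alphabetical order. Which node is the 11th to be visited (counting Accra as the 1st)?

Visit Accra; enqueue Hanoi, Paris → queue [Hanoi, Paris]
Visit Hanoi; enqueue Bogota, Dakar, Delhi, Doha, Perth, Rabat, Tunis → queue [Paris, Bogota, Dakar, Delhi, Doha, Perth, Rabat, Tunis]
Visit Paris; enqueue Minsk, Porto → queue [Bogota, Dakar, Delhi, Doha, Perth, Rabat, Tunis, Minsk, Porto]
Visit Bogota; enqueue Milan → queue [Dakar, Delhi, Doha, Perth, Rabat, Tunis, Minsk, Porto, Milan]
Visit Dakar; enqueue Cairo, Dubai, Seoul → queue [Delhi, Doha, Perth, Rabat, Tunis, Minsk, Porto, Milan, Cairo, Dubai, Seoul]
Visit Delhi; enqueue Kyoto → queue [Doha, Perth, Rabat, Tunis, Minsk, Porto, Milan, Cairo, Dubai, Seoul, Kyoto]
Visit Doha → queue [Perth, Rabat, Tunis, Minsk, Porto, Milan, Cairo, Dubai, Seoul, Kyoto]
Visit Perth → queue [Rabat, Tunis, Minsk, Porto, Milan, Cairo, Dubai, Seoul, Kyoto]
Visit Rabat; enqueue Vilnius → queue [Tunis, Minsk, Porto, Milan, Cairo, Dubai, Seoul, Kyoto, Vilnius]
Visit Tunis → queue [Minsk, Porto, Milan, Cairo, Dubai, Seoul, Kyoto, Vilnius]
Visit Minsk → queue [Porto, Milan, Cairo, Dubai, Seoul, Kyoto, Vilnius]
Visit Porto → queue [Milan, Cairo, Dubai, Seoul, Kyoto, Vilnius]
Visit Milan → queue [Cairo, Dubai, Seoul, Kyoto, Vilnius]
Visit Cairo → queue [Dubai, Seoul, Kyoto, Vilnius]
Visit Dubai → queue [Seoul, Kyoto, Vilnius]
Visit Seoul → queue [Kyoto, Vilnius]
Visit Kyoto → queue [Vilnius]
Visit Vilnius → queue []

Visit order: Accra, Hanoi, Paris, Bogota, Dakar, Delhi, Doha, Perth, Rabat, Tunis, Minsk, Porto, Milan, Cairo, Dubai, Seoul, Kyoto, Vilnius

Minsk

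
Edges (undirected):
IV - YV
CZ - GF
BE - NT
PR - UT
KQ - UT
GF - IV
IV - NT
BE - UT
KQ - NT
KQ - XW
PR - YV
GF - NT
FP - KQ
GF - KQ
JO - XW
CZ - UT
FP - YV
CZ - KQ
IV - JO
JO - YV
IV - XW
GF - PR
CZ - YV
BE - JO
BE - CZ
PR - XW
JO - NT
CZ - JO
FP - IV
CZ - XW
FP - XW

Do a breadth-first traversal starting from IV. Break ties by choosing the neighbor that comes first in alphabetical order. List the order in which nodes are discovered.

Visit IV; enqueue FP, GF, JO, NT, XW, YV → queue [FP, GF, JO, NT, XW, YV]
Visit FP; enqueue KQ → queue [GF, JO, NT, XW, YV, KQ]
Visit GF; enqueue CZ, PR → queue [JO, NT, XW, YV, KQ, CZ, PR]
Visit JO; enqueue BE → queue [NT, XW, YV, KQ, CZ, PR, BE]
Visit NT → queue [XW, YV, KQ, CZ, PR, BE]
Visit XW → queue [YV, KQ, CZ, PR, BE]
Visit YV → queue [KQ, CZ, PR, BE]
Visit KQ; enqueue UT → queue [CZ, PR, BE, UT]
Visit CZ → queue [PR, BE, UT]
Visit PR → queue [BE, UT]
Visit BE → queue [UT]
Visit UT → queue []

IV → FP → GF → JO → NT → XW → YV → KQ → CZ → PR → BE → UT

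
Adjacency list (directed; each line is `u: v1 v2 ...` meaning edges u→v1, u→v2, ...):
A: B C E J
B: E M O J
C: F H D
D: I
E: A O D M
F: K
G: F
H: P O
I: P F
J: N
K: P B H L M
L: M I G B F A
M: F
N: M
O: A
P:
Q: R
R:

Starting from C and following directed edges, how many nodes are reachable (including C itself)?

BFS from C visits: C, F, H, D, K, P, O, I, B, L, M, A, E, J, G, N
Reachable nodes: 16 of 18 total.

16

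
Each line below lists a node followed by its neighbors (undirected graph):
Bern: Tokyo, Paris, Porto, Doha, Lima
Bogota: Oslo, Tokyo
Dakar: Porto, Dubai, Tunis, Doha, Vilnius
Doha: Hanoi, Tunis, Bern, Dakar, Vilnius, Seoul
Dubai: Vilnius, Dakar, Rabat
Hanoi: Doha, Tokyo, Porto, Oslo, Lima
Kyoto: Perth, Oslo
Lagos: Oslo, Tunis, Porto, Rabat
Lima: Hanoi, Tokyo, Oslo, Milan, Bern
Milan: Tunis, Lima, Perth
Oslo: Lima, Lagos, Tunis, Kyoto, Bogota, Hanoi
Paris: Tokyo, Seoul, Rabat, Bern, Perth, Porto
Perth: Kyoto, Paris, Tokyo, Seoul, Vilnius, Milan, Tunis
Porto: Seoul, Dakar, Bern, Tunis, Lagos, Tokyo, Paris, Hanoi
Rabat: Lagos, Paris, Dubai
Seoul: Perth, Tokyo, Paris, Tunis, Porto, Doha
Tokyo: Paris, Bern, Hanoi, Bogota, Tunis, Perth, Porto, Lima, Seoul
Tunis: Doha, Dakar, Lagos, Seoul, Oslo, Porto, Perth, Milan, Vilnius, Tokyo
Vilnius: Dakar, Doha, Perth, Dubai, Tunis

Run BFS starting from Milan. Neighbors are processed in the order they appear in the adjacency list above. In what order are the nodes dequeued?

Milan Tunis Lima Perth Doha Dakar Lagos Seoul Oslo Porto Vilnius Tokyo Hanoi Bern Kyoto Paris Dubai Rabat Bogota

Visit Milan; enqueue Tunis, Lima, Perth → queue [Tunis, Lima, Perth]
Visit Tunis; enqueue Doha, Dakar, Lagos, Seoul, Oslo, Porto, Vilnius, Tokyo → queue [Lima, Perth, Doha, Dakar, Lagos, Seoul, Oslo, Porto, Vilnius, Tokyo]
Visit Lima; enqueue Hanoi, Bern → queue [Perth, Doha, Dakar, Lagos, Seoul, Oslo, Porto, Vilnius, Tokyo, Hanoi, Bern]
Visit Perth; enqueue Kyoto, Paris → queue [Doha, Dakar, Lagos, Seoul, Oslo, Porto, Vilnius, Tokyo, Hanoi, Bern, Kyoto, Paris]
Visit Doha → queue [Dakar, Lagos, Seoul, Oslo, Porto, Vilnius, Tokyo, Hanoi, Bern, Kyoto, Paris]
Visit Dakar; enqueue Dubai → queue [Lagos, Seoul, Oslo, Porto, Vilnius, Tokyo, Hanoi, Bern, Kyoto, Paris, Dubai]
Visit Lagos; enqueue Rabat → queue [Seoul, Oslo, Porto, Vilnius, Tokyo, Hanoi, Bern, Kyoto, Paris, Dubai, Rabat]
Visit Seoul → queue [Oslo, Porto, Vilnius, Tokyo, Hanoi, Bern, Kyoto, Paris, Dubai, Rabat]
Visit Oslo; enqueue Bogota → queue [Porto, Vilnius, Tokyo, Hanoi, Bern, Kyoto, Paris, Dubai, Rabat, Bogota]
Visit Porto → queue [Vilnius, Tokyo, Hanoi, Bern, Kyoto, Paris, Dubai, Rabat, Bogota]
Visit Vilnius → queue [Tokyo, Hanoi, Bern, Kyoto, Paris, Dubai, Rabat, Bogota]
Visit Tokyo → queue [Hanoi, Bern, Kyoto, Paris, Dubai, Rabat, Bogota]
Visit Hanoi → queue [Bern, Kyoto, Paris, Dubai, Rabat, Bogota]
Visit Bern → queue [Kyoto, Paris, Dubai, Rabat, Bogota]
Visit Kyoto → queue [Paris, Dubai, Rabat, Bogota]
Visit Paris → queue [Dubai, Rabat, Bogota]
Visit Dubai → queue [Rabat, Bogota]
Visit Rabat → queue [Bogota]
Visit Bogota → queue []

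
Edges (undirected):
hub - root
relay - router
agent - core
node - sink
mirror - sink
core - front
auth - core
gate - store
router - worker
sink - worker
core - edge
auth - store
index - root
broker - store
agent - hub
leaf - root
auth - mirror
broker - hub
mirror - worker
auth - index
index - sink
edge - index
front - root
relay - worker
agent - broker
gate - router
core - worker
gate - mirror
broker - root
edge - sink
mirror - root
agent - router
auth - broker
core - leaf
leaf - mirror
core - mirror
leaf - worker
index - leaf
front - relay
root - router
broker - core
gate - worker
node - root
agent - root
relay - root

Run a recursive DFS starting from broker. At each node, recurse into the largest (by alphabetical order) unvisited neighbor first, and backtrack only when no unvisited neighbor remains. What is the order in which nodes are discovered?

broker, store, gate, worker, sink, node, root, router, relay, front, core, mirror, leaf, index, edge, auth, agent, hub

Visit broker
broker → store
store → gate
gate → worker
worker → sink
sink → node
node → root
root → router
router → relay
relay → front
front → core
core → mirror
mirror → leaf
leaf → index
index → edge
index → auth
core → agent
agent → hub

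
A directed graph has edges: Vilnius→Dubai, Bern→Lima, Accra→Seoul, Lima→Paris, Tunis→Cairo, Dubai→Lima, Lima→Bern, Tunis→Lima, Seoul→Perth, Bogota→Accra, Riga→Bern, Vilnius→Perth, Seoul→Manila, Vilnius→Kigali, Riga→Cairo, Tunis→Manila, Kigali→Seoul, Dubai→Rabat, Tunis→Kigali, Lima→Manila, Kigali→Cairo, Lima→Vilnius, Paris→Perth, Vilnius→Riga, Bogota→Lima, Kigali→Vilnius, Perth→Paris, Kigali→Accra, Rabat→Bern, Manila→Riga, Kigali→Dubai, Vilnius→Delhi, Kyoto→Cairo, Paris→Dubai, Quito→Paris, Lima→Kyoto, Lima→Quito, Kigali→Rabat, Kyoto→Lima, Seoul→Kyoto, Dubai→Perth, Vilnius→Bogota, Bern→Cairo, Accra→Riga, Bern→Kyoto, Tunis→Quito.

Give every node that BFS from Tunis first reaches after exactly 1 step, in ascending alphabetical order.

Cairo, Kigali, Lima, Manila, Quito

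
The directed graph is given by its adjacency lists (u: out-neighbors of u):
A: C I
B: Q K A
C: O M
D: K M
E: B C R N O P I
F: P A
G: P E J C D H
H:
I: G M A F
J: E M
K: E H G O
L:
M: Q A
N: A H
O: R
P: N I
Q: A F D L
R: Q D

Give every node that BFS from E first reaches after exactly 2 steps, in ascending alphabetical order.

A, D, F, G, H, K, M, Q

Level 0: E
Level 1: B, C, I, N, O, P, R
Level 2: A, D, F, G, H, K, M, Q
Level 3: J, L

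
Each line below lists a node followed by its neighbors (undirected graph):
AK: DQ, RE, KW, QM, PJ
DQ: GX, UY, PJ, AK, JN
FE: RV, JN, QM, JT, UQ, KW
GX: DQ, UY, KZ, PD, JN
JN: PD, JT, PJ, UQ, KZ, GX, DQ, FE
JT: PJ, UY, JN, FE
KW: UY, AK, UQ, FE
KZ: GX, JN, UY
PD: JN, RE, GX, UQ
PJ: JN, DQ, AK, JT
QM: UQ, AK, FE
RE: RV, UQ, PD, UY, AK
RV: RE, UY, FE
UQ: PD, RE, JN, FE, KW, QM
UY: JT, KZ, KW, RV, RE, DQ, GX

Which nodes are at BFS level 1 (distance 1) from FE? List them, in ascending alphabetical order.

JN, JT, KW, QM, RV, UQ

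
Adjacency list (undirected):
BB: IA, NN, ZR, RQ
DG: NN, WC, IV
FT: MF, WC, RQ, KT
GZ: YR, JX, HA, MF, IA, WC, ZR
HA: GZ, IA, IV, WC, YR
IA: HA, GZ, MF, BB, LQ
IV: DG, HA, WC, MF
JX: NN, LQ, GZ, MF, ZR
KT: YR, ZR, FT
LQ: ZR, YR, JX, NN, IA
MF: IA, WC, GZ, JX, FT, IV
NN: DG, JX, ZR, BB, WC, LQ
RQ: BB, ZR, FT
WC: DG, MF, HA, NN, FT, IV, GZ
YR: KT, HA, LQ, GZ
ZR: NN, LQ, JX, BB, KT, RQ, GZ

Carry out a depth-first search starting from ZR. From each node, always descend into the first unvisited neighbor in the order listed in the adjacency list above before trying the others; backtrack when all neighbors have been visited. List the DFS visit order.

ZR, NN, DG, WC, MF, IA, HA, GZ, YR, KT, FT, RQ, BB, LQ, JX, IV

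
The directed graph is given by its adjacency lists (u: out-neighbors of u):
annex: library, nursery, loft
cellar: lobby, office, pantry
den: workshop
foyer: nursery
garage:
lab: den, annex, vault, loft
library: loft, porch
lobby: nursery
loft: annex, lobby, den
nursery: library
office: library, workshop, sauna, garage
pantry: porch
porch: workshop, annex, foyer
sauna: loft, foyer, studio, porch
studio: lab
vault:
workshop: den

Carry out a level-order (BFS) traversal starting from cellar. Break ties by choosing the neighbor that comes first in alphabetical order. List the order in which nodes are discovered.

Visit cellar; enqueue lobby, office, pantry → queue [lobby, office, pantry]
Visit lobby; enqueue nursery → queue [office, pantry, nursery]
Visit office; enqueue garage, library, sauna, workshop → queue [pantry, nursery, garage, library, sauna, workshop]
Visit pantry; enqueue porch → queue [nursery, garage, library, sauna, workshop, porch]
Visit nursery → queue [garage, library, sauna, workshop, porch]
Visit garage → queue [library, sauna, workshop, porch]
Visit library; enqueue loft → queue [sauna, workshop, porch, loft]
Visit sauna; enqueue foyer, studio → queue [workshop, porch, loft, foyer, studio]
Visit workshop; enqueue den → queue [porch, loft, foyer, studio, den]
Visit porch; enqueue annex → queue [loft, foyer, studio, den, annex]
Visit loft → queue [foyer, studio, den, annex]
Visit foyer → queue [studio, den, annex]
Visit studio; enqueue lab → queue [den, annex, lab]
Visit den → queue [annex, lab]
Visit annex → queue [lab]
Visit lab; enqueue vault → queue [vault]
Visit vault → queue []

cellar → lobby → office → pantry → nursery → garage → library → sauna → workshop → porch → loft → foyer → studio → den → annex → lab → vault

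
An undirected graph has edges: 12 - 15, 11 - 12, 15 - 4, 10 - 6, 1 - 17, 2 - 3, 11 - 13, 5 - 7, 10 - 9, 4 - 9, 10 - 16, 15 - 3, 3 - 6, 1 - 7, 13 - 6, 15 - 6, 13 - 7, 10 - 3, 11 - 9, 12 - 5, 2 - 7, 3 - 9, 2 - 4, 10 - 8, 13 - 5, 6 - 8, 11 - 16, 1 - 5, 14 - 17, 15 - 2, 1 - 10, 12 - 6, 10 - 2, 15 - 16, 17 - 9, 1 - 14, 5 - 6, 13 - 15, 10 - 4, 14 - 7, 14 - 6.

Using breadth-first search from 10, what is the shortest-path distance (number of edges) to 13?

2

Level 0: 10
Level 1: 1, 2, 3, 4, 6, 8, 9, 16
Level 2: 5, 7, 11, 12, 13, 14, 15, 17
13 first appears at level 2.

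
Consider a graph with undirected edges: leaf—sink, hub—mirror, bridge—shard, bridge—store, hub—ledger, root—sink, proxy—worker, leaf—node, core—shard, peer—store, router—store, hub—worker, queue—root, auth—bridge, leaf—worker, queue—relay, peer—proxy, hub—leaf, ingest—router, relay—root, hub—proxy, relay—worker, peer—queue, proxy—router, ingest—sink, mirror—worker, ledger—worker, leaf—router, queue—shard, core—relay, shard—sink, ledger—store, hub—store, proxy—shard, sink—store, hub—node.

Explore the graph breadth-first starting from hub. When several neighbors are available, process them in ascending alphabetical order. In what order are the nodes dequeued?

hub -> leaf -> ledger -> mirror -> node -> proxy -> store -> worker -> router -> sink -> peer -> shard -> bridge -> relay -> ingest -> root -> queue -> core -> auth

Visit hub; enqueue leaf, ledger, mirror, node, proxy, store, worker → queue [leaf, ledger, mirror, node, proxy, store, worker]
Visit leaf; enqueue router, sink → queue [ledger, mirror, node, proxy, store, worker, router, sink]
Visit ledger → queue [mirror, node, proxy, store, worker, router, sink]
Visit mirror → queue [node, proxy, store, worker, router, sink]
Visit node → queue [proxy, store, worker, router, sink]
Visit proxy; enqueue peer, shard → queue [store, worker, router, sink, peer, shard]
Visit store; enqueue bridge → queue [worker, router, sink, peer, shard, bridge]
Visit worker; enqueue relay → queue [router, sink, peer, shard, bridge, relay]
Visit router; enqueue ingest → queue [sink, peer, shard, bridge, relay, ingest]
Visit sink; enqueue root → queue [peer, shard, bridge, relay, ingest, root]
Visit peer; enqueue queue → queue [shard, bridge, relay, ingest, root, queue]
Visit shard; enqueue core → queue [bridge, relay, ingest, root, queue, core]
Visit bridge; enqueue auth → queue [relay, ingest, root, queue, core, auth]
Visit relay → queue [ingest, root, queue, core, auth]
Visit ingest → queue [root, queue, core, auth]
Visit root → queue [queue, core, auth]
Visit queue → queue [core, auth]
Visit core → queue [auth]
Visit auth → queue []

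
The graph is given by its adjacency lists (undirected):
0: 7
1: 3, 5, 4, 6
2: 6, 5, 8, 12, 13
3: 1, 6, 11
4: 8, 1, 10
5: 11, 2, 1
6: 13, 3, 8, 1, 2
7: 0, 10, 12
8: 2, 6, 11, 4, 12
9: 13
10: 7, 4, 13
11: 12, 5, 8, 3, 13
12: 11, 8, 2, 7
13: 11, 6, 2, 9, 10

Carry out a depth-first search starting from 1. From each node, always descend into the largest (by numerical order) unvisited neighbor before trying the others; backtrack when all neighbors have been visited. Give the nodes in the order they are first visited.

1 6 13 11 12 8 4 10 7 0 2 5 3 9

Visit 1
1 → 6
6 → 13
13 → 11
11 → 12
12 → 8
8 → 4
4 → 10
10 → 7
7 → 0
8 → 2
2 → 5
11 → 3
13 → 9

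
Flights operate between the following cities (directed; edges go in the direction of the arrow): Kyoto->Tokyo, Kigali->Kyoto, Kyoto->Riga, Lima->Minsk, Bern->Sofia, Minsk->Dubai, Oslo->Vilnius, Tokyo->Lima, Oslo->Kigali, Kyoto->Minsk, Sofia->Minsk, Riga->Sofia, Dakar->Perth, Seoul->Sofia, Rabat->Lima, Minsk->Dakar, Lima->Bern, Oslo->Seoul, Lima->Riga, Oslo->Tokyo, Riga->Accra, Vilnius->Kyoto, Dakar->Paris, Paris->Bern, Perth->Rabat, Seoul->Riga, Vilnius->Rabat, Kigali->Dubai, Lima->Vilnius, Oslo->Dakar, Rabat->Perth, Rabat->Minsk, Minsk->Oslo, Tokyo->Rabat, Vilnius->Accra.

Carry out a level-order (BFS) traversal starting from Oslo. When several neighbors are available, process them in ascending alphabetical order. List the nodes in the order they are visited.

Oslo → Dakar → Kigali → Seoul → Tokyo → Vilnius → Paris → Perth → Dubai → Kyoto → Riga → Sofia → Lima → Rabat → Accra → Bern → Minsk

Visit Oslo; enqueue Dakar, Kigali, Seoul, Tokyo, Vilnius → queue [Dakar, Kigali, Seoul, Tokyo, Vilnius]
Visit Dakar; enqueue Paris, Perth → queue [Kigali, Seoul, Tokyo, Vilnius, Paris, Perth]
Visit Kigali; enqueue Dubai, Kyoto → queue [Seoul, Tokyo, Vilnius, Paris, Perth, Dubai, Kyoto]
Visit Seoul; enqueue Riga, Sofia → queue [Tokyo, Vilnius, Paris, Perth, Dubai, Kyoto, Riga, Sofia]
Visit Tokyo; enqueue Lima, Rabat → queue [Vilnius, Paris, Perth, Dubai, Kyoto, Riga, Sofia, Lima, Rabat]
Visit Vilnius; enqueue Accra → queue [Paris, Perth, Dubai, Kyoto, Riga, Sofia, Lima, Rabat, Accra]
Visit Paris; enqueue Bern → queue [Perth, Dubai, Kyoto, Riga, Sofia, Lima, Rabat, Accra, Bern]
Visit Perth → queue [Dubai, Kyoto, Riga, Sofia, Lima, Rabat, Accra, Bern]
Visit Dubai → queue [Kyoto, Riga, Sofia, Lima, Rabat, Accra, Bern]
Visit Kyoto; enqueue Minsk → queue [Riga, Sofia, Lima, Rabat, Accra, Bern, Minsk]
Visit Riga → queue [Sofia, Lima, Rabat, Accra, Bern, Minsk]
Visit Sofia → queue [Lima, Rabat, Accra, Bern, Minsk]
Visit Lima → queue [Rabat, Accra, Bern, Minsk]
Visit Rabat → queue [Accra, Bern, Minsk]
Visit Accra → queue [Bern, Minsk]
Visit Bern → queue [Minsk]
Visit Minsk → queue []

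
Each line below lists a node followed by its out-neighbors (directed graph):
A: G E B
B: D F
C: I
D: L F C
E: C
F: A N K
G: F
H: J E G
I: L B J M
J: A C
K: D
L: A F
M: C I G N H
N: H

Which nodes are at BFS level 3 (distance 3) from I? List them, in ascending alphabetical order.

E, K

Level 0: I
Level 1: B, J, L, M
Level 2: A, C, D, F, G, H, N
Level 3: E, K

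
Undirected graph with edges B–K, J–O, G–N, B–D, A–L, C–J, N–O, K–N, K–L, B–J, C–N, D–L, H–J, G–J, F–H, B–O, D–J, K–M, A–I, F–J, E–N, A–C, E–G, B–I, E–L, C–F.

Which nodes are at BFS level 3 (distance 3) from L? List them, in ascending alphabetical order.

F, H, O

Level 0: L
Level 1: A, D, E, K
Level 2: B, C, G, I, J, M, N
Level 3: F, H, O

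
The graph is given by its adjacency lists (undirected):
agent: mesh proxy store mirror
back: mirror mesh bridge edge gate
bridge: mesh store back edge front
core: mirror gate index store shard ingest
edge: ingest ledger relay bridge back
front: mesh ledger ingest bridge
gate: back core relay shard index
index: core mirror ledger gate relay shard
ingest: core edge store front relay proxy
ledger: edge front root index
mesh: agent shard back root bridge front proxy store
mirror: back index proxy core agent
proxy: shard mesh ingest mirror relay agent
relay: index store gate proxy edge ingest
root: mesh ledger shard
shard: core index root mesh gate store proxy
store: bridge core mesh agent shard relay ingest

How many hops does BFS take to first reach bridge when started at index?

Level 0: index
Level 1: core, gate, ledger, mirror, relay, shard
Level 2: agent, back, edge, front, ingest, mesh, proxy, root, store
Level 3: bridge
bridge first appears at level 3.

3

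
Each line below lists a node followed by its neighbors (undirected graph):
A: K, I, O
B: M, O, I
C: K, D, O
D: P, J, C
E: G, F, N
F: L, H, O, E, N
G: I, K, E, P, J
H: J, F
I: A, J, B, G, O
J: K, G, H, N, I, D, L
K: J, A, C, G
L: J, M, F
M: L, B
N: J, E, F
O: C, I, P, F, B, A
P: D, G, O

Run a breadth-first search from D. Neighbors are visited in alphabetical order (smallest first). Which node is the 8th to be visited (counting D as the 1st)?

Visit D; enqueue C, J, P → queue [C, J, P]
Visit C; enqueue K, O → queue [J, P, K, O]
Visit J; enqueue G, H, I, L, N → queue [P, K, O, G, H, I, L, N]
Visit P → queue [K, O, G, H, I, L, N]
Visit K; enqueue A → queue [O, G, H, I, L, N, A]
Visit O; enqueue B, F → queue [G, H, I, L, N, A, B, F]
Visit G; enqueue E → queue [H, I, L, N, A, B, F, E]
Visit H → queue [I, L, N, A, B, F, E]
Visit I → queue [L, N, A, B, F, E]
Visit L; enqueue M → queue [N, A, B, F, E, M]
Visit N → queue [A, B, F, E, M]
Visit A → queue [B, F, E, M]
Visit B → queue [F, E, M]
Visit F → queue [E, M]
Visit E → queue [M]
Visit M → queue []

Visit order: D, C, J, P, K, O, G, H, I, L, N, A, B, F, E, M

H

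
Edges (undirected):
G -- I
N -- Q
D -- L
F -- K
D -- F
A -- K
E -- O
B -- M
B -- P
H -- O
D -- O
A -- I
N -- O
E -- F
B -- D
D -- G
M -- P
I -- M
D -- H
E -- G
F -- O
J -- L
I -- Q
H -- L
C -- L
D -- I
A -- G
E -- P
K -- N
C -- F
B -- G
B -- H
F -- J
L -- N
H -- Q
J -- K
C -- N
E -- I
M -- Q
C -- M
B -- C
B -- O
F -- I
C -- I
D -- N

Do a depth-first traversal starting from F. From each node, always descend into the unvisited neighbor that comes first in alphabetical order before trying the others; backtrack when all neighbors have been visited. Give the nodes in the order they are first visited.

Visit F
F → C
C → B
B → D
D → G
G → A
A → I
I → E
E → O
O → H
H → L
L → J
J → K
K → N
N → Q
Q → M
M → P

F C B D G A I E O H L J K N Q M P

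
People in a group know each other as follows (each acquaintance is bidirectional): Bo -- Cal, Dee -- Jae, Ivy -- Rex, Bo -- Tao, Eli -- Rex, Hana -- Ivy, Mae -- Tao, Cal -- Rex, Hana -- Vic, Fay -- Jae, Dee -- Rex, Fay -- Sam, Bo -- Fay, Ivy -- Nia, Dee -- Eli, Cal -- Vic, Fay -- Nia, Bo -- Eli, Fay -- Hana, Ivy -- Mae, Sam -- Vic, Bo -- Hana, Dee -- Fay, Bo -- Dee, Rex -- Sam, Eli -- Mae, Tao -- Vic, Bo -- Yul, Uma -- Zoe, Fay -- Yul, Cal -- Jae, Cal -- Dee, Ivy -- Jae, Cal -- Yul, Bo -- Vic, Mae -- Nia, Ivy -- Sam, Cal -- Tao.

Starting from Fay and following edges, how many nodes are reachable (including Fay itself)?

BFS from Fay visits: Fay, Bo, Dee, Hana, Jae, Nia, Sam, Yul, Cal, Eli, Tao, Vic, Rex, Ivy, Mae
Reachable nodes: 15 of 17 total.

15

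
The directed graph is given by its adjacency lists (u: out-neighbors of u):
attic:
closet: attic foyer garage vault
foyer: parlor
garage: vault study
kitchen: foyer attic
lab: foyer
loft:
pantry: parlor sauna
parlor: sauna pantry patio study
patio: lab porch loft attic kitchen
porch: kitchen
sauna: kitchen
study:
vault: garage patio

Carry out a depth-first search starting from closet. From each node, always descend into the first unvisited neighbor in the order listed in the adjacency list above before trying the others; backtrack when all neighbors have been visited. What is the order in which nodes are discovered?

closet -> attic -> foyer -> parlor -> sauna -> kitchen -> pantry -> patio -> lab -> porch -> loft -> study -> garage -> vault

Visit closet
closet → attic
closet → foyer
foyer → parlor
parlor → sauna
sauna → kitchen
parlor → pantry
parlor → patio
patio → lab
patio → porch
patio → loft
parlor → study
closet → garage
garage → vault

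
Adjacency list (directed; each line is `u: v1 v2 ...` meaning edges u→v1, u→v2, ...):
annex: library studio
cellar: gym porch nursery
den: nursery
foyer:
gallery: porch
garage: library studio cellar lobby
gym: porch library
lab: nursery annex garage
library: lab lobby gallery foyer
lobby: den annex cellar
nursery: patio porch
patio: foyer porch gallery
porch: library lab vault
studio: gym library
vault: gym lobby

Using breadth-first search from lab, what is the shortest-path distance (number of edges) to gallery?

Level 0: lab
Level 1: annex, garage, nursery
Level 2: cellar, library, lobby, patio, porch, studio
Level 3: den, foyer, gallery, gym, vault
gallery first appears at level 3.

3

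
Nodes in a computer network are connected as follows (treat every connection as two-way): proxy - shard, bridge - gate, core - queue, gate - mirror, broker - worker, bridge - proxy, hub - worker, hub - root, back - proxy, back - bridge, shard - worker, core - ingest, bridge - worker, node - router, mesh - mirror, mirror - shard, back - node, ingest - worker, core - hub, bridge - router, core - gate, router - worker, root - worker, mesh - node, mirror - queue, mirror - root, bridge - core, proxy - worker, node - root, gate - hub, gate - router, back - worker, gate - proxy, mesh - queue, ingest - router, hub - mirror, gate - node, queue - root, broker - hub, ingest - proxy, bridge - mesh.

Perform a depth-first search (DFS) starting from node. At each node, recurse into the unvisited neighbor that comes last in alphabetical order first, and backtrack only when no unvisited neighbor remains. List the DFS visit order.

node, router, worker, shard, proxy, ingest, core, queue, root, mirror, mesh, bridge, gate, hub, broker, back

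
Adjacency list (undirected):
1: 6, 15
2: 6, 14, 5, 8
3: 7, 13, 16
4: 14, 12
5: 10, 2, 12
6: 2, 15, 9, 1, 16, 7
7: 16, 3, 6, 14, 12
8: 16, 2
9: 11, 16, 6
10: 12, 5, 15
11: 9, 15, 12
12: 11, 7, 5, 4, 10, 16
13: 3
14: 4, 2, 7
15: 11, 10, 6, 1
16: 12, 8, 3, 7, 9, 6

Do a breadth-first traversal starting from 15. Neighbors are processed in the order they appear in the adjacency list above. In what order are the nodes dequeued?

15, 11, 10, 6, 1, 9, 12, 5, 2, 16, 7, 4, 14, 8, 3, 13

Visit 15; enqueue 11, 10, 6, 1 → queue [11, 10, 6, 1]
Visit 11; enqueue 9, 12 → queue [10, 6, 1, 9, 12]
Visit 10; enqueue 5 → queue [6, 1, 9, 12, 5]
Visit 6; enqueue 2, 16, 7 → queue [1, 9, 12, 5, 2, 16, 7]
Visit 1 → queue [9, 12, 5, 2, 16, 7]
Visit 9 → queue [12, 5, 2, 16, 7]
Visit 12; enqueue 4 → queue [5, 2, 16, 7, 4]
Visit 5 → queue [2, 16, 7, 4]
Visit 2; enqueue 14, 8 → queue [16, 7, 4, 14, 8]
Visit 16; enqueue 3 → queue [7, 4, 14, 8, 3]
Visit 7 → queue [4, 14, 8, 3]
Visit 4 → queue [14, 8, 3]
Visit 14 → queue [8, 3]
Visit 8 → queue [3]
Visit 3; enqueue 13 → queue [13]
Visit 13 → queue []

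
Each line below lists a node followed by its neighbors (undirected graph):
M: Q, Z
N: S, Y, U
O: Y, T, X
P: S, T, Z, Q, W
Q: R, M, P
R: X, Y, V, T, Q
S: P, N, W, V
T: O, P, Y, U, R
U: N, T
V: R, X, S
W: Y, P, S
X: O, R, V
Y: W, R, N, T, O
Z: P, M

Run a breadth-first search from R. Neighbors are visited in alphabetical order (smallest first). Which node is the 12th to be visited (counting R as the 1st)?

N

Visit R; enqueue Q, T, V, X, Y → queue [Q, T, V, X, Y]
Visit Q; enqueue M, P → queue [T, V, X, Y, M, P]
Visit T; enqueue O, U → queue [V, X, Y, M, P, O, U]
Visit V; enqueue S → queue [X, Y, M, P, O, U, S]
Visit X → queue [Y, M, P, O, U, S]
Visit Y; enqueue N, W → queue [M, P, O, U, S, N, W]
Visit M; enqueue Z → queue [P, O, U, S, N, W, Z]
Visit P → queue [O, U, S, N, W, Z]
Visit O → queue [U, S, N, W, Z]
Visit U → queue [S, N, W, Z]
Visit S → queue [N, W, Z]
Visit N → queue [W, Z]
Visit W → queue [Z]
Visit Z → queue []

Visit order: R, Q, T, V, X, Y, M, P, O, U, S, N, W, Z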